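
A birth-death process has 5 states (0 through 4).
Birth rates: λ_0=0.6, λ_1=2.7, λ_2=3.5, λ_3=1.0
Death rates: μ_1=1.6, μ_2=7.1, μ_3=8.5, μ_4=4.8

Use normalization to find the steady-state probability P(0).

Ratios P(n)/P(0) = (λ₀···λₙ₋₁)/(μ₁···μₙ):
P(1)/P(0) = (0.6)/(1.6) = 0.37500
P(2)/P(0) = (0.6×2.7)/(1.6×7.1) = 0.14261
P(3)/P(0) = (0.6×2.7×3.5)/(1.6×7.1×8.5) = 0.058720
P(4)/P(0) = (0.6×2.7×3.5×1.0)/(1.6×7.1×8.5×4.8) = 0.012233

Normalization: ∑ P(n) = 1
P(0) × (1.0000 + 0.37500 + 0.14261 + 0.058720 + 0.012233) = 1
P(0) × 1.5886 = 1
P(0) = 1/1.5886 = 0.6295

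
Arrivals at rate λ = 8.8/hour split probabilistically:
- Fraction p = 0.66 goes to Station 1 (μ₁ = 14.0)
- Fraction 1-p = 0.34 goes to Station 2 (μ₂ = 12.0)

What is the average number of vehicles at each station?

Effective rates: λ₁ = 8.8×0.66 = 5.808, λ₂ = 8.8×0.34 = 2.992
Station 1: ρ₁ = 5.808/14.0 = 0.41486, L₁ = ρ₁/(1-ρ₁) = 0.41486/(1-0.41486) = 0.7090
Station 2: ρ₂ = 2.992/12.0 = 0.2493, L₂ = ρ₂/(1-ρ₂) = 0.2493/(1-0.2493) = 0.3321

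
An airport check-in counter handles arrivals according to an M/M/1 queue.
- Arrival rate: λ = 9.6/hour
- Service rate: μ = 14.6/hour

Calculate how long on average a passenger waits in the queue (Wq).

First, compute utilization: ρ = λ/μ = 9.6/14.6 = 0.6575
For M/M/1: Wq = λ/(μ(μ-λ))
Wq = 9.6/(14.6 × (14.6-9.6))
Wq = 9.6/(14.6 × 5.00)
Wq = 0.1315 hours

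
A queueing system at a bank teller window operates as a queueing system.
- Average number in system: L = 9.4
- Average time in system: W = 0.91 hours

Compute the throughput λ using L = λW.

Little's Law: L = λW, so λ = L/W
λ = 9.4/0.91 = 10.3297 transactions/hour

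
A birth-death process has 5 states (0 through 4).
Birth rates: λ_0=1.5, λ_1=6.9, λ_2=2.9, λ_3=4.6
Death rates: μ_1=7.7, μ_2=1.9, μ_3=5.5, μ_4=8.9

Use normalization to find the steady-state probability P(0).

Ratios P(n)/P(0) = (λ₀···λₙ₋₁)/(μ₁···μₙ):
P(1)/P(0) = (1.5)/(7.7) = 0.1948
P(2)/P(0) = (1.5×6.9)/(7.7×1.9) = 0.7075
P(3)/P(0) = (1.5×6.9×2.9)/(7.7×1.9×5.5) = 0.3730
P(4)/P(0) = (1.5×6.9×2.9×4.6)/(7.7×1.9×5.5×8.9) = 0.1928

Normalization: ∑ P(n) = 1
P(0) × (1.0000 + 0.1948 + 0.7075 + 0.3730 + 0.1928) = 1
P(0) × 2.4681 = 1
P(0) = 1/2.4681 = 0.4052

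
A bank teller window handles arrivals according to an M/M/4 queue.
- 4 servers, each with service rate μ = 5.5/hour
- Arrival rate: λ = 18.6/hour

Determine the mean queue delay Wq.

Traffic intensity: ρ = λ/(cμ) = 18.6/(4×5.5) = 0.8455
Since ρ = 0.8455 < 1, system is stable.
Offered load a = λ/μ = cρ = 18.6/5.5 = 3.3818
P₀ = [ Σₙ₌₀^3 aⁿ/n! + a^4/(4!(1-ρ)) ]⁻¹
Σ = a^0/0! + a^1/1! + a^2/2! + a^3/3! = 1.00000 + 3.38182 + 5.71835 + 6.44614 = 16.5463
a^4/(4!(1-ρ)) = 130.7980/(24 × 0.1545455) = 35.2642
P₀ = 1/(16.5463 + 35.2642) = 0.01930
Lq = P₀·a^4·ρ / (4!(1-ρ)²) = 0.019301 × 130.7980 × 0.84545 / (24 × 0.023884) = 3.7235
Wq = Lq/λ = 3.7235/18.6 = 0.2002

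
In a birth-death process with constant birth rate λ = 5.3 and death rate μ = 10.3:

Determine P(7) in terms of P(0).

For constant rates: P(n)/P(0) = (λ/μ)^n
P(7)/P(0) = (5.3/10.3)^7 = 0.51456^7 = 0.009551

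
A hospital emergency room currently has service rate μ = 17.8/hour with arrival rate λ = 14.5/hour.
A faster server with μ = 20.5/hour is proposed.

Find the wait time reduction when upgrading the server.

System 1: ρ₁ = 14.5/17.8 = 0.8146, W₁ = 1/(17.8-14.5) = 0.30303
System 2: ρ₂ = 14.5/20.5 = 0.7073, W₂ = 1/(20.5-14.5) = 0.16667
Improvement: (W₁-W₂)/W₁ = (0.30303-0.16667)/0.30303 = 45.00%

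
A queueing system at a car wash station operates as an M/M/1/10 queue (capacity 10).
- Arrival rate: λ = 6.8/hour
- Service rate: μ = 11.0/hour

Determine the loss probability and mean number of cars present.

ρ = λ/μ = 6.8/11.0 = 0.61818
P₀ = (1-ρ)/(1-ρ^(K+1)) = (1-0.61818)/(1-0.61818^11) = 0.38182/0.99496 = 0.3838
P_K = P₀×ρ^K = 0.3838 × 0.61818^10 = 0.3838 × 0.008150 = 0.003128
Blocking probability P_10 = 0.003128 (0.31%)
L = ρ[1 - (K+1)ρ^K + Kρ^(K+1)] / [(1-ρ)(1-ρ^(K+1))]
L = 0.61818 × (1 - 11×0.008150 + 10×0.005038) / ((1 - 0.61818) × (1 - 0.005038)) = 1.5633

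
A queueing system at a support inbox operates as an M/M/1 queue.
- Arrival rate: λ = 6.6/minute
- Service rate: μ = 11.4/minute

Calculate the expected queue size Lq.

ρ = λ/μ = 6.6/11.4 = 0.5789
For M/M/1: Lq = λ²/(μ(μ-λ))
Lq = 43.56/(11.4 × 4.80)
Lq = 0.7961 emails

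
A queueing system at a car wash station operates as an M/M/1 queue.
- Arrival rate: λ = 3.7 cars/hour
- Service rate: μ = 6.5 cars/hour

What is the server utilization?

Server utilization: ρ = λ/μ
ρ = 3.7/6.5 = 0.5692
The server is busy 56.92% of the time.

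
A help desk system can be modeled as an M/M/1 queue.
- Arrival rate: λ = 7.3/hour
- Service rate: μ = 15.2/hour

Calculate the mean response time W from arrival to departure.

First, compute utilization: ρ = λ/μ = 7.3/15.2 = 0.4803
For M/M/1: W = 1/(μ-λ)
W = 1/(15.2-7.3) = 1/7.90
W = 0.1266 hours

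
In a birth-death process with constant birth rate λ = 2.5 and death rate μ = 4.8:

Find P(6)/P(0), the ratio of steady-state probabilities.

For constant rates: P(n)/P(0) = (λ/μ)^n
P(6)/P(0) = (2.5/4.8)^6 = 0.52083^6 = 0.01996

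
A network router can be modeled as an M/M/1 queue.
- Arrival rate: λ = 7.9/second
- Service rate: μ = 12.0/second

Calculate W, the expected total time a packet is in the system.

First, compute utilization: ρ = λ/μ = 7.9/12.0 = 0.6583
For M/M/1: W = 1/(μ-λ)
W = 1/(12.0-7.9) = 1/4.10
W = 0.2439 seconds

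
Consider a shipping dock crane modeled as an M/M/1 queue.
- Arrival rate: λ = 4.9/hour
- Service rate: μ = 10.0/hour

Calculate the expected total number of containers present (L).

ρ = λ/μ = 4.9/10.0 = 0.4900
For M/M/1: L = λ/(μ-λ)
L = 4.9/(10.0-4.9) = 4.9/5.10
L = 0.9608 containers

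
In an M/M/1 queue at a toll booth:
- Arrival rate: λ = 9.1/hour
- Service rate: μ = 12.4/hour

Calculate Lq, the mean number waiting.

ρ = λ/μ = 9.1/12.4 = 0.7339
For M/M/1: Lq = λ²/(μ(μ-λ))
Lq = 82.81/(12.4 × 3.30)
Lq = 2.0237 vehicles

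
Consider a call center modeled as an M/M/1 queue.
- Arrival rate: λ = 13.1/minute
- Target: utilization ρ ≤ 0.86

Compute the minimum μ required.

ρ = λ/μ, so μ = λ/ρ
μ ≥ 13.1/0.86 = 15.2326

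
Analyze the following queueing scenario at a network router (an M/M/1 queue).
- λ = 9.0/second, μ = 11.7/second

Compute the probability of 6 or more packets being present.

ρ = λ/μ = 9.0/11.7 = 0.76923
P(N ≥ n) = ρⁿ
P(N ≥ 6) = 0.76923^6
P(N ≥ 6) = 0.2072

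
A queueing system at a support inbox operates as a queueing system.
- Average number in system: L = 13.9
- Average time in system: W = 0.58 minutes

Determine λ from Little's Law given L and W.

Little's Law: L = λW, so λ = L/W
λ = 13.9/0.58 = 23.9655 emails/minute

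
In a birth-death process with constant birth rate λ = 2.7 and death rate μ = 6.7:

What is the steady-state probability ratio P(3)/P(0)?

For constant rates: P(n)/P(0) = (λ/μ)^n
P(3)/P(0) = (2.7/6.7)^3 = 0.402985^3 = 0.06544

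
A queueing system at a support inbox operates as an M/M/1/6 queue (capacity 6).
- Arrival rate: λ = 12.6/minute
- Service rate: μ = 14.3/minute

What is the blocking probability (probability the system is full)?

ρ = λ/μ = 12.6/14.3 = 0.88112
P₀ = (1-ρ)/(1-ρ^(K+1)) = (1-0.88112)/(1-0.88112^7) = 0.1189/0.5877 = 0.2023
P_K = P₀×ρ^K = 0.20229 × 0.88112^6 = 0.20229 × 0.46796 = 0.09466
Blocking probability = 9.47%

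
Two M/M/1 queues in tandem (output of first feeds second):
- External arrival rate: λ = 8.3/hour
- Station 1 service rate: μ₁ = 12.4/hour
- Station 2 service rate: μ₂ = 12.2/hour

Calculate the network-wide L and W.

By Jackson's theorem, each station behaves as independent M/M/1.
Station 1: ρ₁ = 8.3/12.4 = 0.6694, L₁ = ρ₁/(1-ρ₁) = λ/(μ₁-λ) = 8.3/4.10 = 2.0244
Station 2: ρ₂ = 8.3/12.2 = 0.6803, L₂ = ρ₂/(1-ρ₂) = λ/(μ₂-λ) = 8.3/3.90 = 2.1282
Total: L = L₁ + L₂ = 2.0244 + 2.1282 = 4.1526
W = L/λ = 4.1526/8.3 = 0.5003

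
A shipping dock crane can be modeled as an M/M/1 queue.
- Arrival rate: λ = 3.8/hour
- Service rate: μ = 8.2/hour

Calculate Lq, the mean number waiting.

ρ = λ/μ = 3.8/8.2 = 0.4634
For M/M/1: Lq = λ²/(μ(μ-λ))
Lq = 14.44/(8.2 × 4.40)
Lq = 0.4002 containers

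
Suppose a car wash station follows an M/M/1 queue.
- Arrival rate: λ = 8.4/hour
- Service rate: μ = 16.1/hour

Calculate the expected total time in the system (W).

First, compute utilization: ρ = λ/μ = 8.4/16.1 = 0.5217
For M/M/1: W = 1/(μ-λ)
W = 1/(16.1-8.4) = 1/7.70
W = 0.1299 hours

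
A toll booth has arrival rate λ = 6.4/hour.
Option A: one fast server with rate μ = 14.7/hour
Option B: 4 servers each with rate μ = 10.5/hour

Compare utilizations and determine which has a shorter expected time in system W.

Option A: single server μ = 14.7 (M/M/1)
  ρ_A = 6.4/14.7 = 0.4354
  W_A = 1/(μ-λ) = 1/(14.7-6.4) = 1/8.30 = 0.1205

Option B: 4 servers μ = 10.5 (M/M/4)
  ρ_B = λ/(cμ) = 6.4/(4×10.5) = 0.1524
  Offered load a = λ/μ = cρ = 6.4/10.5 = 0.6095
  P₀ = [ Σₙ₌₀^3 aⁿ/n! + a^4/(4!(1-ρ)) ]⁻¹
  Σ = a^0/0! + a^1/1! + a^2/2! + a^3/3! = 1.0000 + 0.6095 + 0.1858 + 0.03774 = 1.8330
  a^4/(4!(1-ρ)) = 0.13803/(24 × 0.84762) = 0.006785
  P₀ = 1/(1.8330 + 0.006785) = 0.5435
  Lq = P₀·a^4·ρ / (4!(1-ρ)²) = 0.54353 × 0.13803 × 0.15238 / (24 × 0.71846) = 0.0006630
  Wq_B = Lq/λ = 0.0006630/6.4 = 0.0001036
  W_B = Wq_B + 1/μ = 0.0001036 + 0.09524 = 0.09534

Since W_B = 0.09534 < W_A = 0.1205, Option B (multiple servers) has the shorter time in system.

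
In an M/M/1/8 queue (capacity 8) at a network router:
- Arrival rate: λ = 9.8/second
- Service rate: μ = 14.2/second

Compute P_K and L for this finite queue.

ρ = λ/μ = 9.8/14.2 = 0.69014
P₀ = (1-ρ)/(1-ρ^(K+1)) = (1-0.69014)/(1-0.69014^9) = 0.3099/0.9645 = 0.3213
P_K = P₀×ρ^K = 0.3213 × 0.69014^8 = 0.3213 × 0.05146 = 0.01653
Blocking probability P_8 = 0.01653 (1.65%)
L = ρ[1 - (K+1)ρ^K + Kρ^(K+1)] / [(1-ρ)(1-ρ^(K+1))]
L = 0.69014 × (1 - 9×0.051463 + 8×0.035517) / ((1 - 0.69014) × (1 - 0.035517)) = 1.8958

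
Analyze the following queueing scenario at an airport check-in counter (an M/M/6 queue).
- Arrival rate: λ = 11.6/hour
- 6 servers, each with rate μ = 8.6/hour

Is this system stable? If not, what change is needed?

Stability requires ρ = λ/(cμ) < 1
ρ = 11.6/(6 × 8.6) = 11.6/51.60 = 0.2248
Since 0.2248 < 1, the system is STABLE.
The servers are busy 22.48% of the time.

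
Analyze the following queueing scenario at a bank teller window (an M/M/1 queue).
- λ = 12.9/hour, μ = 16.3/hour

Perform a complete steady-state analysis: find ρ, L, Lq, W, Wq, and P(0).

Step 1: ρ = λ/μ = 12.9/16.3 = 0.7914
Step 2: L = λ/(μ-λ) = 12.9/3.40 = 3.7941
Step 3: Lq = λ²/(μ(μ-λ)) = 166.41/(16.3×3.40) = 3.0027
Step 4: W = 1/(μ-λ) = 1/3.40 = 0.29412
Step 5: Wq = λ/(μ(μ-λ)) = 12.9/(16.3×3.40) = 0.2328
Step 6: P(0) = 1-ρ = 0.2086
Verify: L = λW = 12.9×0.29412 = 3.7941 ✔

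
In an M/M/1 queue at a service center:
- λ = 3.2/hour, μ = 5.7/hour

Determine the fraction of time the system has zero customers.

ρ = λ/μ = 3.2/5.7 = 0.5614
P(0) = 1 - ρ = 1 - 0.5614 = 0.4386
The server is idle 43.86% of the time.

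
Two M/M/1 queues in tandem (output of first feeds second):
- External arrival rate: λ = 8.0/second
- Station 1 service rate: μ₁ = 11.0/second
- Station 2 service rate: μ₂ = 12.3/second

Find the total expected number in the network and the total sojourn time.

By Jackson's theorem, each station behaves as independent M/M/1.
Station 1: ρ₁ = 8.0/11.0 = 0.7273, L₁ = ρ₁/(1-ρ₁) = λ/(μ₁-λ) = 8.0/3.00 = 2.66667
Station 2: ρ₂ = 8.0/12.3 = 0.6504, L₂ = ρ₂/(1-ρ₂) = λ/(μ₂-λ) = 8.0/4.30 = 1.86047
Total: L = L₁ + L₂ = 2.66667 + 1.86047 = 4.5271
W = L/λ = 4.5271/8.0 = 0.5659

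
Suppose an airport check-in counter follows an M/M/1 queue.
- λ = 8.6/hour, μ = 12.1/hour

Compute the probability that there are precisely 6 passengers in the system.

ρ = λ/μ = 8.6/12.1 = 0.71074
P(n) = (1-ρ)ρⁿ
P(6) = (1-0.71074) × 0.71074^6
P(6) = 0.2893 × 0.1289
P(6) = 0.03729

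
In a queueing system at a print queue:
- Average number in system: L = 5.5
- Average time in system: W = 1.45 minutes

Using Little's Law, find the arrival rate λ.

Little's Law: L = λW, so λ = L/W
λ = 5.5/1.45 = 3.7931 jobs/minute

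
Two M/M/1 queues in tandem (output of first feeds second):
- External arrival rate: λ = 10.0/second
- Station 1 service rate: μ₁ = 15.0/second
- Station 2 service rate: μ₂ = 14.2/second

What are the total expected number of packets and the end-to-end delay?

By Jackson's theorem, each station behaves as independent M/M/1.
Station 1: ρ₁ = 10.0/15.0 = 0.6667, L₁ = ρ₁/(1-ρ₁) = λ/(μ₁-λ) = 10.0/5.00 = 2.0000
Station 2: ρ₂ = 10.0/14.2 = 0.7042, L₂ = ρ₂/(1-ρ₂) = λ/(μ₂-λ) = 10.0/4.20 = 2.3810
Total: L = L₁ + L₂ = 2.0000 + 2.3810 = 4.3810
W = L/λ = 4.3810/10.0 = 0.4381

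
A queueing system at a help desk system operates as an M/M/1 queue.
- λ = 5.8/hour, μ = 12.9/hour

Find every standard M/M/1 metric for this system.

Step 1: ρ = λ/μ = 5.8/12.9 = 0.4496
Step 2: L = λ/(μ-λ) = 5.8/7.10 = 0.8169
Step 3: Lq = λ²/(μ(μ-λ)) = 33.64/(12.9×7.10) = 0.3673
Step 4: W = 1/(μ-λ) = 1/7.10 = 0.14085
Step 5: Wq = λ/(μ(μ-λ)) = 5.8/(12.9×7.10) = 0.06333
Step 6: P(0) = 1-ρ = 0.5504
Verify: L = λW = 5.8×0.14085 = 0.8169 ✔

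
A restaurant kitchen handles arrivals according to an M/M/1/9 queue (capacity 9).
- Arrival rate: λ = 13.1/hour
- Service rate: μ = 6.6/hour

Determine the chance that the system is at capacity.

ρ = λ/μ = 13.1/6.6 = 1.98485
P₀ = (1-ρ)/(1-ρ^(K+1)) = (1-1.98485)/(1-1.98485^10) = -0.9849/-948.0234 = 0.001039
P_K = P₀×ρ^K = 0.0010388 × 1.98485^9 = 0.0010388 × 478.1336 = 0.4967
Blocking probability = 49.67%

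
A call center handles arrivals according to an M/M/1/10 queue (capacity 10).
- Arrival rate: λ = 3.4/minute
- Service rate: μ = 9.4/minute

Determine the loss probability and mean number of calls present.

ρ = λ/μ = 3.4/9.4 = 0.3617
P₀ = (1-ρ)/(1-ρ^(K+1)) = (1-0.3617)/(1-0.3617^11) = 0.6383/1.0000 = 0.6383
P_K = P₀×ρ^K = 0.63831 × 0.3617^10 = 0.63831 × 0.000038325 = 0.00002446
Blocking probability P_10 = 0.00002446 (0.002446%)
L = ρ[1 - (K+1)ρ^K + Kρ^(K+1)] / [(1-ρ)(1-ρ^(K+1))]
L = 0.3617 × (1 - 11×0.00003833 + 10×0.00001386) / ((1 - 0.3617) × (1 - 0.00001386)) = 0.5665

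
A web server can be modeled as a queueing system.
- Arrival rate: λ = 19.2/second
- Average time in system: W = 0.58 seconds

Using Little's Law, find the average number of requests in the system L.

Little's Law: L = λW
L = 19.2 × 0.58 = 11.1360 requests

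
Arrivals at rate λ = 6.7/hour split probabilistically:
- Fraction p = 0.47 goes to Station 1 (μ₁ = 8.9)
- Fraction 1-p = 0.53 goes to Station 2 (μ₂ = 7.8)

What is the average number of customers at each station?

Effective rates: λ₁ = 6.7×0.47 = 3.149, λ₂ = 6.7×0.53 = 3.551
Station 1: ρ₁ = 3.149/8.9 = 0.35382, L₁ = ρ₁/(1-ρ₁) = 0.35382/(1-0.35382) = 0.5476
Station 2: ρ₂ = 3.551/7.8 = 0.45526, L₂ = ρ₂/(1-ρ₂) = 0.45526/(1-0.45526) = 0.8357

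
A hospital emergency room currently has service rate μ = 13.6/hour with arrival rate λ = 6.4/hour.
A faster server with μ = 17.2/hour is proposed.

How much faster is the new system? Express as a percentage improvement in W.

System 1: ρ₁ = 6.4/13.6 = 0.4706, W₁ = 1/(13.6-6.4) = 0.13889
System 2: ρ₂ = 6.4/17.2 = 0.3721, W₂ = 1/(17.2-6.4) = 0.092593
Improvement: (W₁-W₂)/W₁ = (0.13889-0.092593)/0.13889 = 33.33%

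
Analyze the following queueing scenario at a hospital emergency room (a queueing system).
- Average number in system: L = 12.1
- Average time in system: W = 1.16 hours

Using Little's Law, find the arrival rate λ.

Little's Law: L = λW, so λ = L/W
λ = 12.1/1.16 = 10.4310 patients/hour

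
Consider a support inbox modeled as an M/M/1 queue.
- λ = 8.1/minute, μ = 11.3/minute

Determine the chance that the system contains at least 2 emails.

ρ = λ/μ = 8.1/11.3 = 0.7168
P(N ≥ n) = ρⁿ
P(N ≥ 2) = 0.7168^2
P(N ≥ 2) = 0.5138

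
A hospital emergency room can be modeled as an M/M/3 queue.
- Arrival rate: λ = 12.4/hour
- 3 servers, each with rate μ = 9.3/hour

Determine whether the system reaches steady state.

Stability requires ρ = λ/(cμ) < 1
ρ = 12.4/(3 × 9.3) = 12.4/27.90 = 0.4444
Since 0.4444 < 1, the system is STABLE.
The servers are busy 44.44% of the time.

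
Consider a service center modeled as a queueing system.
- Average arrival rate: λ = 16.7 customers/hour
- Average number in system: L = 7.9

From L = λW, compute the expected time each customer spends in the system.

Little's Law: L = λW, so W = L/λ
W = 7.9/16.7 = 0.4731 hours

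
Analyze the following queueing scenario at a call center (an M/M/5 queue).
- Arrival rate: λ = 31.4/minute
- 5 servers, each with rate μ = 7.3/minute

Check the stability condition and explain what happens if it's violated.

Stability requires ρ = λ/(cμ) < 1
ρ = 31.4/(5 × 7.3) = 31.4/36.50 = 0.8603
Since 0.8603 < 1, the system is STABLE.
The servers are busy 86.03% of the time.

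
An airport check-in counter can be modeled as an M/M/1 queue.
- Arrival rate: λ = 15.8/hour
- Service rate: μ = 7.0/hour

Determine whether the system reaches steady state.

Stability requires ρ = λ/(cμ) < 1
ρ = 15.8/(1 × 7.0) = 15.8/7.00 = 2.2571
Since 2.2571 ≥ 1, the system is UNSTABLE.
Queue grows without bound. Need μ > λ = 15.8.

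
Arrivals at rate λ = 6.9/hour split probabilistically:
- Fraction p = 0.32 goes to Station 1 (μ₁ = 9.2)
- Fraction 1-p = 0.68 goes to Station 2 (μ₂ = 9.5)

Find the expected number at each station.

Effective rates: λ₁ = 6.9×0.32 = 2.208, λ₂ = 6.9×0.68 = 4.692
Station 1: ρ₁ = 2.208/9.2 = 0.2400, L₁ = ρ₁/(1-ρ₁) = 0.2400/(1-0.2400) = 0.3158
Station 2: ρ₂ = 4.692/9.5 = 0.4939, L₂ = ρ₂/(1-ρ₂) = 0.4939/(1-0.4939) = 0.9759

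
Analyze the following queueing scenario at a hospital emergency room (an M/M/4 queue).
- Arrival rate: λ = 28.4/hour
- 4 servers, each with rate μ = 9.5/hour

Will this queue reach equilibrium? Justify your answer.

Stability requires ρ = λ/(cμ) < 1
ρ = 28.4/(4 × 9.5) = 28.4/38.00 = 0.7474
Since 0.7474 < 1, the system is STABLE.
The servers are busy 74.74% of the time.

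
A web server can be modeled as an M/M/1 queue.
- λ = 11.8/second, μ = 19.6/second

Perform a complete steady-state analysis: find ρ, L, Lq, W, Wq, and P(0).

Step 1: ρ = λ/μ = 11.8/19.6 = 0.6020
Step 2: L = λ/(μ-λ) = 11.8/7.80 = 1.5128
Step 3: Lq = λ²/(μ(μ-λ)) = 139.24/(19.6×7.80) = 0.9108
Step 4: W = 1/(μ-λ) = 1/7.80 = 0.1282
Step 5: Wq = λ/(μ(μ-λ)) = 11.8/(19.6×7.80) = 0.07718
Step 6: P(0) = 1-ρ = 0.3980
Verify: L = λW = 11.8×0.1282 = 1.5128 ✔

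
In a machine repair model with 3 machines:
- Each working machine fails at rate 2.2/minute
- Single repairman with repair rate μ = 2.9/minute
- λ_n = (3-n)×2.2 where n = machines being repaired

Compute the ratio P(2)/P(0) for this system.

P(2)/P(0) = ∏_{i=0}^{2-1} λ_i/μ_{i+1}
= (3-0)×2.2/2.9 × (3-1)×2.2/2.9
= 3.4530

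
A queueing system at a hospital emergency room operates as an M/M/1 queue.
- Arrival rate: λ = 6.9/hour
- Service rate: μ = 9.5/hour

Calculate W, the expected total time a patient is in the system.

First, compute utilization: ρ = λ/μ = 6.9/9.5 = 0.7263
For M/M/1: W = 1/(μ-λ)
W = 1/(9.5-6.9) = 1/2.60
W = 0.3846 hours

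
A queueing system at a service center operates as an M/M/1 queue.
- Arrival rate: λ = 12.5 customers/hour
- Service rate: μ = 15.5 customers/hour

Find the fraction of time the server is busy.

Server utilization: ρ = λ/μ
ρ = 12.5/15.5 = 0.8065
The server is busy 80.65% of the time.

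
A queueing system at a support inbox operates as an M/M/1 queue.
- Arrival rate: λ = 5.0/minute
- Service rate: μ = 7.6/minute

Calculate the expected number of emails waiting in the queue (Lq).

ρ = λ/μ = 5.0/7.6 = 0.6579
For M/M/1: Lq = λ²/(μ(μ-λ))
Lq = 25.00/(7.6 × 2.60)
Lq = 1.2652 emails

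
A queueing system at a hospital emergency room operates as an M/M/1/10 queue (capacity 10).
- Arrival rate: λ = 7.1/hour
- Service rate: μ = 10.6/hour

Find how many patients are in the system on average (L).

ρ = λ/μ = 7.1/10.6 = 0.66981
P₀ = (1-ρ)/(1-ρ^(K+1)) = (1-0.66981)/(1-0.66981^11) = 0.3302/0.9878 = 0.3343
P_K = P₀×ρ^K = 0.33426 × 0.66981^10 = 0.33426 × 0.018177 = 0.006076
L = ρ[1 - (K+1)ρ^K + Kρ^(K+1)] / [(1-ρ)(1-ρ^(K+1))]
L = 0.66981 × (1 - 11×0.018177 + 10×0.012175) / ((1 - 0.66981) × (1 - 0.012175)) = 1.8930 patients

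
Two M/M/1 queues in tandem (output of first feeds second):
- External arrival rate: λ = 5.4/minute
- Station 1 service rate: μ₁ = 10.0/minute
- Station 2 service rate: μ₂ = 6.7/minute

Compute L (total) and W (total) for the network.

By Jackson's theorem, each station behaves as independent M/M/1.
Station 1: ρ₁ = 5.4/10.0 = 0.5400, L₁ = ρ₁/(1-ρ₁) = λ/(μ₁-λ) = 5.4/4.60 = 1.17391
Station 2: ρ₂ = 5.4/6.7 = 0.8060, L₂ = ρ₂/(1-ρ₂) = λ/(μ₂-λ) = 5.4/1.30 = 4.15385
Total: L = L₁ + L₂ = 1.17391 + 4.15385 = 5.3278
W = L/λ = 5.3278/5.4 = 0.9866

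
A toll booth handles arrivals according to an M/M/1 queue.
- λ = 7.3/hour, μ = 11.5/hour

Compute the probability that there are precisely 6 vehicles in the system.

ρ = λ/μ = 7.3/11.5 = 0.63478
P(n) = (1-ρ)ρⁿ
P(6) = (1-0.63478) × 0.63478^6
P(6) = 0.3652 × 0.06542
P(6) = 0.02389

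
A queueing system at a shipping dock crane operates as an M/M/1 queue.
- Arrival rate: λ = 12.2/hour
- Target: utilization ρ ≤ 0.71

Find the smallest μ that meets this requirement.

ρ = λ/μ, so μ = λ/ρ
μ ≥ 12.2/0.71 = 17.1831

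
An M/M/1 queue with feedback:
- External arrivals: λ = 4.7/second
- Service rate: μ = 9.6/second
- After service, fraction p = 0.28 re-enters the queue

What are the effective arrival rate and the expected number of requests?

Effective arrival rate: λ_eff = λ/(1-p) = 4.7/(1-0.28) = 4.7/0.72 = 6.5278
ρ = λ_eff/μ = 6.5278/9.6 = 0.67998
L = ρ/(1-ρ) = 0.67998/(1-0.67998) = 2.1248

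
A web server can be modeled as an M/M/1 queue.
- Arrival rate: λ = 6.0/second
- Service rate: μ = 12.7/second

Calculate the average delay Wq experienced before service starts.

First, compute utilization: ρ = λ/μ = 6.0/12.7 = 0.4724
For M/M/1: Wq = λ/(μ(μ-λ))
Wq = 6.0/(12.7 × (12.7-6.0))
Wq = 6.0/(12.7 × 6.70)
Wq = 0.07051 seconds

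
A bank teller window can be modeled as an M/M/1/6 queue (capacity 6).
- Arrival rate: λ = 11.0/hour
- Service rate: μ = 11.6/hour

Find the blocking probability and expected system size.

ρ = λ/μ = 11.0/11.6 = 0.94828
P₀ = (1-ρ)/(1-ρ^(K+1)) = (1-0.94828)/(1-0.94828^7) = 0.05172/0.3105 = 0.1666
P_K = P₀×ρ^K = 0.1666 × 0.94828^6 = 0.1666 × 0.7271 = 0.1211
Blocking probability P_6 = 0.1211 (12.11%)
L = ρ[1 - (K+1)ρ^K + Kρ^(K+1)] / [(1-ρ)(1-ρ^(K+1))]
L = 0.94828 × (1 - 7×0.7271425 + 6×0.6895347) / ((1 - 0.94828) × (1 - 0.6895347)) = 2.7881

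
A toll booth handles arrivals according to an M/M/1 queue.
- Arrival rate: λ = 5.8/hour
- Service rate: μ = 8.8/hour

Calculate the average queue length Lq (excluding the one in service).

ρ = λ/μ = 5.8/8.8 = 0.6591
For M/M/1: Lq = λ²/(μ(μ-λ))
Lq = 33.64/(8.8 × 3.00)
Lq = 1.2742 vehicles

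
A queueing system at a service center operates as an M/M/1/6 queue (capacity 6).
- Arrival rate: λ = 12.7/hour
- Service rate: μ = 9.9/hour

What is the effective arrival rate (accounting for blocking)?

ρ = λ/μ = 12.7/9.9 = 1.2828
P₀ = (1-ρ)/(1-ρ^(K+1)) = (1-1.2828)/(1-1.2828^7) = -0.2828/-4.7163 = 0.05996
P_K = P₀×ρ^K = 0.05996 × 1.2828^6 = 0.05996 × 4.4561 = 0.2672
λ_eff = λ(1-P_K) = 12.7 × (1 - 0.26721) = 12.7 × 0.73279 = 9.3064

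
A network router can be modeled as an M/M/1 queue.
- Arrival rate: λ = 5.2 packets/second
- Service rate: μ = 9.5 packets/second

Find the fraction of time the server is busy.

Server utilization: ρ = λ/μ
ρ = 5.2/9.5 = 0.5474
The server is busy 54.74% of the time.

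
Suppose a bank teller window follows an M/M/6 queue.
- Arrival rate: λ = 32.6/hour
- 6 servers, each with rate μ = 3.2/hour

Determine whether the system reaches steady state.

Stability requires ρ = λ/(cμ) < 1
ρ = 32.6/(6 × 3.2) = 32.6/19.20 = 1.6979
Since 1.6979 ≥ 1, the system is UNSTABLE.
Need c > λ/μ = 32.6/3.2 = 10.19.
Minimum servers needed: c = 11.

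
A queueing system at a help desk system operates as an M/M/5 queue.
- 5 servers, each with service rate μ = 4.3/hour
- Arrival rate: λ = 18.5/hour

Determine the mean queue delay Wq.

Traffic intensity: ρ = λ/(cμ) = 18.5/(5×4.3) = 0.8605
Since ρ = 0.8605 < 1, system is stable.
Offered load a = λ/μ = cρ = 18.5/4.3 = 4.3023
P₀ = [ Σₙ₌₀^4 aⁿ/n! + a^5/(5!(1-ρ)) ]⁻¹
Σ = a^0/0! + a^1/1! + a^2/2! + a^3/3! + a^4/4! = 1.000000 + 4.302326 + 9.255003 + 13.27268 + 14.27585 = 42.1059
a^5/(5!(1-ρ)) = 1474.0641/(120 × 0.1395349) = 88.0344
P₀ = 1/(42.1059 + 88.0344) = 0.007684
Lq = P₀·a^5·ρ / (5!(1-ρ)²) = 0.0076840 × 1474.0641 × 0.86047 / (120 × 0.019470) = 4.1715
Wq = Lq/λ = 4.1715/18.5 = 0.2255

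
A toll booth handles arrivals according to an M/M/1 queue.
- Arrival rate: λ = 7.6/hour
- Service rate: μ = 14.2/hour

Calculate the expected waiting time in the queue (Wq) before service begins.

First, compute utilization: ρ = λ/μ = 7.6/14.2 = 0.5352
For M/M/1: Wq = λ/(μ(μ-λ))
Wq = 7.6/(14.2 × (14.2-7.6))
Wq = 7.6/(14.2 × 6.60)
Wq = 0.08109 hours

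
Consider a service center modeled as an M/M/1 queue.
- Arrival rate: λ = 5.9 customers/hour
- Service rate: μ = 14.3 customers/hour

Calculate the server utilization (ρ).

Server utilization: ρ = λ/μ
ρ = 5.9/14.3 = 0.4126
The server is busy 41.26% of the time.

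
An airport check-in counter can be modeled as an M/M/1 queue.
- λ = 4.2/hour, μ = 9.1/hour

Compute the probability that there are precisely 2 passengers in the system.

ρ = λ/μ = 4.2/9.1 = 0.4615
P(n) = (1-ρ)ρⁿ
P(2) = (1-0.4615) × 0.4615^2
P(2) = 0.5385 × 0.2130
P(2) = 0.1147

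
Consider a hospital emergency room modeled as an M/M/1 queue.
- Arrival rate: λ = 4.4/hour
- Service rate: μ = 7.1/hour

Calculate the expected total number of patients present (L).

ρ = λ/μ = 4.4/7.1 = 0.6197
For M/M/1: L = λ/(μ-λ)
L = 4.4/(7.1-4.4) = 4.4/2.70
L = 1.6296 patients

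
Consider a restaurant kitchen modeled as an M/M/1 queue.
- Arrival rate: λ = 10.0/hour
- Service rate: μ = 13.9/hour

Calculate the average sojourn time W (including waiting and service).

First, compute utilization: ρ = λ/μ = 10.0/13.9 = 0.7194
For M/M/1: W = 1/(μ-λ)
W = 1/(13.9-10.0) = 1/3.90
W = 0.2564 hours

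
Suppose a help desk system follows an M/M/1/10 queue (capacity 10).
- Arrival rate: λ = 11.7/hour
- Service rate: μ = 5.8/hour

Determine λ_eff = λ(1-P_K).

ρ = λ/μ = 11.7/5.8 = 2.017241
P₀ = (1-ρ)/(1-ρ^(K+1)) = (1-2.017241)/(1-2.017241^11) = -1.0172/-2249.7935 = 0.0004521
P_K = P₀×ρ^K = 0.00045215 × 2.017241^10 = 0.00045215 × 1115.7782 = 0.5045
λ_eff = λ(1-P_K) = 11.7 × (1 - 0.5045) = 11.7 × 0.4955 = 5.7974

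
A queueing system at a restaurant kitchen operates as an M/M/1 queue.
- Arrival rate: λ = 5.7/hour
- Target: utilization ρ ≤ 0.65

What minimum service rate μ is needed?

ρ = λ/μ, so μ = λ/ρ
μ ≥ 5.7/0.65 = 8.7692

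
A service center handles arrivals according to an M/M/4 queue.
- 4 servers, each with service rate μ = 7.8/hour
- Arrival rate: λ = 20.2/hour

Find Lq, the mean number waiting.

Traffic intensity: ρ = λ/(cμ) = 20.2/(4×7.8) = 0.6474
Since ρ = 0.6474 < 1, system is stable.
Offered load a = λ/μ = cρ = 20.2/7.8 = 2.5897
P₀ = [ Σₙ₌₀^3 aⁿ/n! + a^4/(4!(1-ρ)) ]⁻¹
Σ = a^0/0! + a^1/1! + a^2/2! + a^3/3! = 1.0000 + 2.5897 + 3.3534 + 2.8948 = 9.8379
a^4/(4!(1-ρ)) = 44.9808/(24 × 0.352564) = 5.3159
P₀ = 1/(9.8379 + 5.3159) = 0.06599
Lq = P₀·a^4·ρ / (4!(1-ρ)²) = 0.06599 × 44.9808 × 0.6474 / (24 × 0.1243) = 0.6442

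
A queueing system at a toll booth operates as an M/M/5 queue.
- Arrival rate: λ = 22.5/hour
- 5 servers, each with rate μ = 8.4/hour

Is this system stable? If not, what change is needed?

Stability requires ρ = λ/(cμ) < 1
ρ = 22.5/(5 × 8.4) = 22.5/42.00 = 0.5357
Since 0.5357 < 1, the system is STABLE.
The servers are busy 53.57% of the time.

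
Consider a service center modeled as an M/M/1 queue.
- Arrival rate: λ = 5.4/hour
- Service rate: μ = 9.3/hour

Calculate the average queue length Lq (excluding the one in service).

ρ = λ/μ = 5.4/9.3 = 0.5806
For M/M/1: Lq = λ²/(μ(μ-λ))
Lq = 29.16/(9.3 × 3.90)
Lq = 0.8040 customers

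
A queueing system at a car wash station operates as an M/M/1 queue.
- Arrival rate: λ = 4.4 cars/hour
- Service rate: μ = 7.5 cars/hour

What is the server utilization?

Server utilization: ρ = λ/μ
ρ = 4.4/7.5 = 0.5867
The server is busy 58.67% of the time.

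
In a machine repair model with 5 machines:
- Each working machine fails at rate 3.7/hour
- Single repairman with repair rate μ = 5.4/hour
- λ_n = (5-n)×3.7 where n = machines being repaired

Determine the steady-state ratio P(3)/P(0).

P(3)/P(0) = ∏_{i=0}^{3-1} λ_i/μ_{i+1}
= (5-0)×3.7/5.4 × (5-1)×3.7/5.4 × (5-2)×3.7/5.4
= 19.3008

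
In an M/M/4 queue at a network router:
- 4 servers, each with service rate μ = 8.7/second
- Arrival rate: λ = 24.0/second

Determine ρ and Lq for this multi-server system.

Traffic intensity: ρ = λ/(cμ) = 24.0/(4×8.7) = 0.6897
Since ρ = 0.6897 < 1, system is stable.
Offered load a = λ/μ = cρ = 24.0/8.7 = 2.7586
P₀ = [ Σₙ₌₀^3 aⁿ/n! + a^4/(4!(1-ρ)) ]⁻¹
Σ = a^0/0! + a^1/1! + a^2/2! + a^3/3! = 1.00000 + 2.75862 + 3.80499 + 3.49885 = 11.0625
a^4/(4!(1-ρ)) = 57.9119/(24 × 0.310345) = 7.7752
P₀ = 1/(11.0625 + 7.7752) = 0.05309
Lq = P₀·a^4·ρ / (4!(1-ρ)²) = 0.053085 × 57.9119 × 0.68966 / (24 × 0.096314) = 0.9172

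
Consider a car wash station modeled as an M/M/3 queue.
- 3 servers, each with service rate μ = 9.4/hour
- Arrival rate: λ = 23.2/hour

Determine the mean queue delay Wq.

Traffic intensity: ρ = λ/(cμ) = 23.2/(3×9.4) = 0.8227
Since ρ = 0.8227 < 1, system is stable.
Offered load a = λ/μ = cρ = 23.2/9.4 = 2.4681
P₀ = [ Σₙ₌₀^2 aⁿ/n! + a^3/(3!(1-ρ)) ]⁻¹
Σ = a^0/0! + a^1/1! + a^2/2! = 1.0000 + 2.4681 + 3.0457 = 6.5138
a^3/(3!(1-ρ)) = 15.034202/(6 × 0.17730496) = 14.1322
P₀ = 1/(6.5138 + 14.1322) = 0.04844
Lq = P₀·a^3·ρ / (3!(1-ρ)²) = 0.04844 × 15.0342 × 0.8227 / (6 × 0.03144) = 3.1761
Wq = Lq/λ = 3.1761/23.2 = 0.1369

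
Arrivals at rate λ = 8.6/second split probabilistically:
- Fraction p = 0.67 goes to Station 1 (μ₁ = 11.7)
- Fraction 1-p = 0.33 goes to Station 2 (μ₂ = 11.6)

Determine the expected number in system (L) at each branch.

Effective rates: λ₁ = 8.6×0.67 = 5.762, λ₂ = 8.6×0.33 = 2.838
Station 1: ρ₁ = 5.762/11.7 = 0.4925, L₁ = ρ₁/(1-ρ₁) = 0.4925/(1-0.4925) = 0.9704
Station 2: ρ₂ = 2.838/11.6 = 0.24466, L₂ = ρ₂/(1-ρ₂) = 0.24466/(1-0.24466) = 0.3239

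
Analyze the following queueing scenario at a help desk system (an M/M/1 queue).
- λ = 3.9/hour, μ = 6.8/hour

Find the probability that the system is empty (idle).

ρ = λ/μ = 3.9/6.8 = 0.5735
P(0) = 1 - ρ = 1 - 0.5735 = 0.4265
The server is idle 42.65% of the time.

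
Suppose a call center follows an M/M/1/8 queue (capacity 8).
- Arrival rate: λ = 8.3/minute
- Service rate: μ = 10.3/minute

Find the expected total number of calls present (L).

ρ = λ/μ = 8.3/10.3 = 0.80583
P₀ = (1-ρ)/(1-ρ^(K+1)) = (1-0.80583)/(1-0.80583^9) = 0.19417/0.85672 = 0.2266
P_K = P₀×ρ^K = 0.22664 × 0.80583^8 = 0.22664 × 0.17781 = 0.04030
L = ρ[1 - (K+1)ρ^K + Kρ^(K+1)] / [(1-ρ)(1-ρ^(K+1))]
L = 0.80583 × (1 - 9×0.1778064 + 8×0.1432818) / ((1 - 0.80583) × (1 - 0.1432818)) = 2.6449 calls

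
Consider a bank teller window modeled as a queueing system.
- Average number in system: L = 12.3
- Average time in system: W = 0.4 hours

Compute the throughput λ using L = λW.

Little's Law: L = λW, so λ = L/W
λ = 12.3/0.4 = 30.7500 transactions/hour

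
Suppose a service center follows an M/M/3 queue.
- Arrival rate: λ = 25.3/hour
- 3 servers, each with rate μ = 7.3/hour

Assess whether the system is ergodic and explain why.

Stability requires ρ = λ/(cμ) < 1
ρ = 25.3/(3 × 7.3) = 25.3/21.90 = 1.1553
Since 1.1553 ≥ 1, the system is UNSTABLE.
Need c > λ/μ = 25.3/7.3 = 3.47.
Minimum servers needed: c = 4.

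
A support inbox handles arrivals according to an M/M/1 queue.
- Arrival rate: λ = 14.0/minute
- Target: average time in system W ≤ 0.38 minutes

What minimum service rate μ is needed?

For M/M/1: W = 1/(μ-λ)
Need W ≤ 0.38, so 1/(μ-λ) ≤ 0.38
μ - λ ≥ 1/0.38 = 2.6316
μ ≥ 14.0 + 2.6316 = 16.6316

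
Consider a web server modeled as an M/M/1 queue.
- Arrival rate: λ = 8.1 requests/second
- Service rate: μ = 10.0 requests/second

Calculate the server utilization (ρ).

Server utilization: ρ = λ/μ
ρ = 8.1/10.0 = 0.8100
The server is busy 81.00% of the time.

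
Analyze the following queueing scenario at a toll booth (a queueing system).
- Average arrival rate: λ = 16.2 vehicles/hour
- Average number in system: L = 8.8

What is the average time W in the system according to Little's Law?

Little's Law: L = λW, so W = L/λ
W = 8.8/16.2 = 0.5432 hours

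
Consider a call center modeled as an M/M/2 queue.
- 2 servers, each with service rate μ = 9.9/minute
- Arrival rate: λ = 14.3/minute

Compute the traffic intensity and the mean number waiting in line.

Traffic intensity: ρ = λ/(cμ) = 14.3/(2×9.9) = 0.7222
Since ρ = 0.7222 < 1, system is stable.
Offered load a = λ/μ = cρ = 14.3/9.9 = 1.4444
P₀ = [ Σₙ₌₀^1 aⁿ/n! + a^2/(2!(1-ρ)) ]⁻¹
Σ = a^0/0! + a^1/1! = 1.0000 + 1.4444 = 2.4444
a^2/(2!(1-ρ)) = 2.08642/(2 × 0.277778) = 3.7556
P₀ = 1/(2.4444 + 3.7556) = 0.1613
Lq = P₀·a^2·ρ / (2!(1-ρ)²) = 0.16129 × 2.0864 × 0.72222 / (2 × 0.077160) = 1.5749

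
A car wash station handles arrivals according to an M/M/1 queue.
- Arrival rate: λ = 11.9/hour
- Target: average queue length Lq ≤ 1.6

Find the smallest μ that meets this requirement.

For M/M/1: Lq = λ²/(μ(μ-λ))
Need Lq ≤ 1.6, i.e. μ(μ-λ) ≥ λ²/1.6
μ² - 11.9μ - 141.61/1.6 ≥ 0  →  μ² - 11.9μ - 88.50625 ≥ 0
Quadratic formula (positive root): μ = [λ + √(λ² + 4×88.50625)]/2
Discriminant: 141.61 + 4×88.50625 = 495.6350, √495.6350 = 22.26286
μ ≥ (11.9 + 22.26286)/2 = 17.0814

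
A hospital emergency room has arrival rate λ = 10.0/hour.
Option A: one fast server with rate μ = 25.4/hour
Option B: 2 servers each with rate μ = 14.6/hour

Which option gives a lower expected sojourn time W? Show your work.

Option A: single server μ = 25.4 (M/M/1)
  ρ_A = 10.0/25.4 = 0.3937
  W_A = 1/(μ-λ) = 1/(25.4-10.0) = 1/15.40 = 0.06494

Option B: 2 servers μ = 14.6 (M/M/2)
  ρ_B = λ/(cμ) = 10.0/(2×14.6) = 0.3425
  Offered load a = λ/μ = cρ = 10.0/14.6 = 0.6849
  P₀ = [ Σₙ₌₀^1 aⁿ/n! + a^2/(2!(1-ρ)) ]⁻¹
  Σ = a^0/0! + a^1/1! = 1.0000 + 0.6849 = 1.6849
  a^2/(2!(1-ρ)) = 0.4691/(2 × 0.6575) = 0.3567
  P₀ = 1/(1.6849 + 0.3567) = 0.4898
  Lq = P₀·a^2·ρ / (2!(1-ρ)²) = 0.4898 × 0.4691 × 0.3425 / (2 × 0.4324) = 0.09100
  Wq_B = Lq/λ = 0.09100/10.0 = 0.009100
  W_B = Wq_B + 1/μ = 0.009100 + 0.06849 = 0.07759

Since W_A = 0.06494 < W_B = 0.07759, Option A (single fast server) has the shorter time in system.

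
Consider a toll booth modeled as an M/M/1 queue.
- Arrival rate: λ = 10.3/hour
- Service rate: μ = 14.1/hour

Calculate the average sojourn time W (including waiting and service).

First, compute utilization: ρ = λ/μ = 10.3/14.1 = 0.7305
For M/M/1: W = 1/(μ-λ)
W = 1/(14.1-10.3) = 1/3.80
W = 0.2632 hours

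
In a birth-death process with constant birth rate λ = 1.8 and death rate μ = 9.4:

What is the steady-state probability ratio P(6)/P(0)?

For constant rates: P(n)/P(0) = (λ/μ)^n
P(6)/P(0) = (1.8/9.4)^6 = 0.19149^6 = 0.00004930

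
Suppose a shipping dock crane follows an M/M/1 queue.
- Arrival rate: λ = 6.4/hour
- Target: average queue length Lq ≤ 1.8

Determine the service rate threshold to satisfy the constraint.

For M/M/1: Lq = λ²/(μ(μ-λ))
Need Lq ≤ 1.8, i.e. μ(μ-λ) ≥ λ²/1.8
μ² - 6.4μ - 40.96/1.8 ≥ 0  →  μ² - 6.4μ - 22.75556 ≥ 0
Quadratic formula (positive root): μ = [λ + √(λ² + 4×22.75556)]/2
Discriminant: 40.96 + 4×22.75556 = 131.9822, √131.9822 = 11.4884
μ ≥ (6.4 + 11.4884)/2 = 8.9442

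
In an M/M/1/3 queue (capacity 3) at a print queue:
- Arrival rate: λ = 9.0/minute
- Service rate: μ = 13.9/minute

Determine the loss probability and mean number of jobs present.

ρ = λ/μ = 9.0/13.9 = 0.6475
P₀ = (1-ρ)/(1-ρ^(K+1)) = (1-0.6475)/(1-0.6475^4) = 0.3525/0.8242 = 0.4277
P_K = P₀×ρ^K = 0.4277 × 0.6475^3 = 0.4277 × 0.2715 = 0.1161
Blocking probability P_3 = 0.1161 (11.61%)
L = ρ[1 - (K+1)ρ^K + Kρ^(K+1)] / [(1-ρ)(1-ρ^(K+1))]
L = 0.6475 × (1 - 4×0.27147 + 3×0.17578) / ((1 - 0.6475) × (1 - 0.17578)) = 0.9838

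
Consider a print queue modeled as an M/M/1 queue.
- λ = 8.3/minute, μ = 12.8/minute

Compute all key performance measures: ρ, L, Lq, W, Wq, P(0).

Step 1: ρ = λ/μ = 8.3/12.8 = 0.6484
Step 2: L = λ/(μ-λ) = 8.3/4.50 = 1.8444
Step 3: Lq = λ²/(μ(μ-λ)) = 68.89/(12.8×4.50) = 1.1960
Step 4: W = 1/(μ-λ) = 1/4.50 = 0.22222
Step 5: Wq = λ/(μ(μ-λ)) = 8.3/(12.8×4.50) = 0.1441
Step 6: P(0) = 1-ρ = 0.3516
Verify: L = λW = 8.3×0.22222 = 1.8444 ✔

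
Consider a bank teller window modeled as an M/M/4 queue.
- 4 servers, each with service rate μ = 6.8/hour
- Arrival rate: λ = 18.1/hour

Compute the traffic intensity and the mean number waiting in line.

Traffic intensity: ρ = λ/(cμ) = 18.1/(4×6.8) = 0.6654
Since ρ = 0.6654 < 1, system is stable.
Offered load a = λ/μ = cρ = 18.1/6.8 = 2.6618
P₀ = [ Σₙ₌₀^3 aⁿ/n! + a^4/(4!(1-ρ)) ]⁻¹
Σ = a^0/0! + a^1/1! + a^2/2! + a^3/3! = 1.0000 + 2.6618 + 3.5425 + 3.1431 = 10.3474
a^4/(4!(1-ρ)) = 50.1971/(24 × 0.334559) = 6.2517
P₀ = 1/(10.3474 + 6.2517) = 0.06024
Lq = P₀·a^4·ρ / (4!(1-ρ)²) = 0.060245 × 50.1971 × 0.66544 / (24 × 0.11193) = 0.7491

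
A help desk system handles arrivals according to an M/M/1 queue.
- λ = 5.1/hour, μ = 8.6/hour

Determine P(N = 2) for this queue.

ρ = λ/μ = 5.1/8.6 = 0.5930
P(n) = (1-ρ)ρⁿ
P(2) = (1-0.5930) × 0.5930^2
P(2) = 0.4070 × 0.3516
P(2) = 0.1431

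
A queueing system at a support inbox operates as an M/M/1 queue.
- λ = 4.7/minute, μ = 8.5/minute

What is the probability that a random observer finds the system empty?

ρ = λ/μ = 4.7/8.5 = 0.5529
P(0) = 1 - ρ = 1 - 0.5529 = 0.4471
The server is idle 44.71% of the time.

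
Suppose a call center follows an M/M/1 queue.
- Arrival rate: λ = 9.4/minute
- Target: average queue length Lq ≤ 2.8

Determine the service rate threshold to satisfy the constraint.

For M/M/1: Lq = λ²/(μ(μ-λ))
Need Lq ≤ 2.8, i.e. μ(μ-λ) ≥ λ²/2.8
μ² - 9.4μ - 88.36/2.8 ≥ 0  →  μ² - 9.4μ - 31.55714 ≥ 0
Quadratic formula (positive root): μ = [λ + √(λ² + 4×31.55714)]/2
Discriminant: 88.36 + 4×31.55714 = 214.5886, √214.5886 = 14.6488
μ ≥ (9.4 + 14.6488)/2 = 12.0244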